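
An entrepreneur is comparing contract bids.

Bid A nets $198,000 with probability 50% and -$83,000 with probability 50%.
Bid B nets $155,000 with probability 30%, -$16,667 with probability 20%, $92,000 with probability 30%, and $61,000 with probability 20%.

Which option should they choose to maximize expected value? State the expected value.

Bid A = 0.5 × 198000 + 0.5 × (-83000) = 99000 − 41500 = 57500
Bid B = 0.3 × 155000 + 0.2 × (-16667) + 0.3 × 92000 + 0.2 × 61000 = 46500 − 3333.4 + 27600 + 12200 = 82966.6

Bid B ($82,966.60)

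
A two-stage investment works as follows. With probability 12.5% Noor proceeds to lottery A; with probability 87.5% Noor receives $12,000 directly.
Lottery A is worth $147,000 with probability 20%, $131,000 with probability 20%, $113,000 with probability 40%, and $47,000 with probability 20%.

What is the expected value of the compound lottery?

$24,275

EV(A) = 0.2 × 147000 + 0.2 × 131000 + 0.4 × 113000 + 0.2 × 47000 = 29400 + 26200 + 45200 + 9400 = 110200
Branch B: 12000 (certain)
Overall = 0.125 × 110200 + 0.875 × 12000 = 13775 + 10500 = 24275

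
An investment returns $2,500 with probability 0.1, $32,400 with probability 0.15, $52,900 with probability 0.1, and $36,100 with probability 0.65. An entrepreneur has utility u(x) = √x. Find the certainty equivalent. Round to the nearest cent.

$31,862.25

E[u] = 0.1·√2500 + 0.15·√32400 + 0.1·√52900 + 0.65·√36100 = 0.1·50 + 0.15·180 + 0.1·230 + 0.65·190 = 178.5
CE = (178.5)² = 31862.25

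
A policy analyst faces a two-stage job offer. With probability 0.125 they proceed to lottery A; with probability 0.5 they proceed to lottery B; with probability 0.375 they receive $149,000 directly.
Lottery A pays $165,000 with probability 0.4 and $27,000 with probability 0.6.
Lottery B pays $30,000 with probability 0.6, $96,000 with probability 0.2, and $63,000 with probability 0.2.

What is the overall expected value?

$91,050

EV(A) = 0.4 × 165000 + 0.6 × 27000 = 66000 + 16200 = 82200
EV(B) = 0.6 × 30000 + 0.2 × 96000 + 0.2 × 63000 = 18000 + 19200 + 12600 = 49800
Branch C: 149000 (certain)
Overall = 0.125 × 82200 + 0.5 × 49800 + 0.375 × 149000 = 10275 + 24900 + 55875 = 91050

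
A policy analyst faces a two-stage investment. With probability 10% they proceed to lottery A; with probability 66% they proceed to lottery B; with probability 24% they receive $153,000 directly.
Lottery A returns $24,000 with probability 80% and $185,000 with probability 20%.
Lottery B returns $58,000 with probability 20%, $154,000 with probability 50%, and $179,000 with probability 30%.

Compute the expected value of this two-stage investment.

$136,258

EV(A) = 0.8 × 24000 + 0.2 × 185000 = 19200 + 37000 = 56200
EV(B) = 0.2 × 58000 + 0.5 × 154000 + 0.3 × 179000 = 11600 + 77000 + 53700 = 142300
Branch C: 153000 (certain)
Overall = 0.1 × 56200 + 0.66 × 142300 + 0.24 × 153000 = 5620 + 93918 + 36720 = 136258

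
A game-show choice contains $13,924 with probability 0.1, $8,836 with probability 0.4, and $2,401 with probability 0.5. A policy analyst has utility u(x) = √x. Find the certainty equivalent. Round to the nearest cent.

$5,461.21

E[u] = 0.1·√13924 + 0.4·√8836 + 0.5·√2401 = 0.1·118 + 0.4·94 + 0.5·49 = 73.9
CE = (73.9)² = 5461.21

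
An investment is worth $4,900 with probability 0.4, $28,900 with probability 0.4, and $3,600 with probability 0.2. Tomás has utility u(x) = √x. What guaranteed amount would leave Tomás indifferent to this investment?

$11,664

E[u] = 0.4·√4900 + 0.4·√28900 + 0.2·√3600 = 0.4·70 + 0.4·170 + 0.2·60 = 108
CE = (108)² = 11664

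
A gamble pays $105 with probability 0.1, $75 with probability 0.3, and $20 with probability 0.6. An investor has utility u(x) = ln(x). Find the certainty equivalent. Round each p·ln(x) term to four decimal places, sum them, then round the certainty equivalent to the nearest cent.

$35.09

E[u] = 0.1·ln(105) + 0.3·ln(75) + 0.6·ln(20) = 0.4654 + 1.2952 + 1.7974 = 3.5580
CE = e^3.5580 ≈ 35.09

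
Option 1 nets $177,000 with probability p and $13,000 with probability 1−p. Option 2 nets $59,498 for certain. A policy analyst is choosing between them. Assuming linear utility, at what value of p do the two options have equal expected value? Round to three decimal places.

p·177000 + (1−p)·13000 = 59498
164000p + 13000 = 59498
p = (59498 − 13000) / 164000

p = 0.284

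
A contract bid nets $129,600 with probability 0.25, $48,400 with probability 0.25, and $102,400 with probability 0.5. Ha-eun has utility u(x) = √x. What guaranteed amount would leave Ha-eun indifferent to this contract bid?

E[u] = 0.25·√129600 + 0.25·√48400 + 0.5·√102400 = 0.25·360 + 0.25·220 + 0.5·320 = 305
CE = (305)² = 93025

$93,025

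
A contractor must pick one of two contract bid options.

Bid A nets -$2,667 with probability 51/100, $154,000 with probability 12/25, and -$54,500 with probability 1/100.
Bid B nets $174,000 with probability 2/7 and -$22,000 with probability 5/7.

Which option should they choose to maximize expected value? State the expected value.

Bid A = 51/100 × (-2667) + 12/25 × 154000 + 1/100 × (-54500) = -1360.17 + 73920 − 545 = 72014.83
Bid B = 2/7 × 174000 + 5/7 × (-22000) = 49714.2857 − 15714.2857 = 34000

Bid A ($72,014.83)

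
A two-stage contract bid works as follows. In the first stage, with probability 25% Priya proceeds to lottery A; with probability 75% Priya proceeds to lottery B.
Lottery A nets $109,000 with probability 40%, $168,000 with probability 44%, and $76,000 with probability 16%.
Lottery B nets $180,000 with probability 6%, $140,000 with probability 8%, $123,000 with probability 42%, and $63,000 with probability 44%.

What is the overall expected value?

EV(A) = 0.4 × 109000 + 0.44 × 168000 + 0.16 × 76000 = 43600 + 73920 + 12160 = 129680
EV(B) = 0.06 × 180000 + 0.08 × 140000 + 0.42 × 123000 + 0.44 × 63000 = 10800 + 11200 + 51660 + 27720 = 101380
Overall = 0.25 × 129680 + 0.75 × 101380 = 32420 + 76035 = 108455

$108,455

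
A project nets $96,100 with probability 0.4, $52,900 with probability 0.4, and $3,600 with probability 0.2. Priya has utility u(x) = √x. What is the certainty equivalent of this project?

$51,984

E[u] = 0.4·√96100 + 0.4·√52900 + 0.2·√3600 = 0.4·310 + 0.4·230 + 0.2·60 = 228
CE = (228)² = 51984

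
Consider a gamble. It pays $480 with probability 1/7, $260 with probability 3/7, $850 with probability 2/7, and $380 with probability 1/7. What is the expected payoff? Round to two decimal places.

$477.14

EV = 1/7 × 480 + 3/7 × 260 + 2/7 × 850 + 1/7 × 380 = 68.5714 + 111.4286 + 242.8571 + 54.2857 = 477.1429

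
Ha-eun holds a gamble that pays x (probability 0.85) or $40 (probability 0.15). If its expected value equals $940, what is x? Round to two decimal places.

x = $1,098.82

0.85·x + 0.15·40 = 940
0.85·x = 940 − 6 = 934
x = 934 / 0.85 = 1098.8235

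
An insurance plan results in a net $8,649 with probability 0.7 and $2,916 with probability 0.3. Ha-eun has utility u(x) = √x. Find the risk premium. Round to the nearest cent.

E[u] = 0.7·√8649 + 0.3·√2916 = 0.7·93 + 0.3·54 = 81.3
CE = (81.3)² = 6609.69
Risk premium = EV − CE = 6929.1 − 6609.69 = 319.41

$319.41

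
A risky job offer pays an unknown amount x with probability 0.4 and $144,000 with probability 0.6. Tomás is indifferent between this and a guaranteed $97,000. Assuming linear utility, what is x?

x = $26,500

0.4·x + 0.6·144000 = 97000
0.4·x = 97000 − 86400 = 10600
x = 10600 / 0.4 = 26500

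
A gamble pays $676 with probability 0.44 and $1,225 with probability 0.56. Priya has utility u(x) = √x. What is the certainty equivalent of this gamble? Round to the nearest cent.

$963.48

E[u] = 0.44·√676 + 0.56·√1225 = 0.44·26 + 0.56·35 = 31.04
CE = (31.04)² = 963.4816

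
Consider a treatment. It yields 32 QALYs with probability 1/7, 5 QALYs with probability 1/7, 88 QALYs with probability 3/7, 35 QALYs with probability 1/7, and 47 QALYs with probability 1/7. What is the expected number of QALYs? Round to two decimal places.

54.71 QALYs

EV = 1/7 × 32 + 1/7 × 5 + 3/7 × 88 + 1/7 × 35 + 1/7 × 47 = 4.5714 + 0.7143 + 37.7143 + 5 + 6.7143 = 54.7143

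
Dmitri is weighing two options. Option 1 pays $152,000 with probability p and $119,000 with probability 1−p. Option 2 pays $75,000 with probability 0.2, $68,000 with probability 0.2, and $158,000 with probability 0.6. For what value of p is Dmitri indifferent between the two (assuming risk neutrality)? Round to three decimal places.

EV(Option 2) = 0.2 × 75000 + 0.2 × 68000 + 0.6 × 158000 = 15000 + 13600 + 94800 = 123400
p·152000 + (1−p)·119000 = 123400
33000p + 119000 = 123400
p = (123400 − 119000) / 33000

p = 0.133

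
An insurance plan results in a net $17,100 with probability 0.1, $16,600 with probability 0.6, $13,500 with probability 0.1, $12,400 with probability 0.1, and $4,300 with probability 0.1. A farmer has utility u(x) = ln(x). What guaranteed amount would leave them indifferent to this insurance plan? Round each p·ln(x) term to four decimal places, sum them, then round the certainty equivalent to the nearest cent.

$13,836.98

E[u] = 0.1·ln(17100) + 0.6·ln(16600) + 0.1·ln(13500) + 0.1·ln(12400) + 0.1·ln(4300) = 0.9747 + 5.8303 + 0.9510 + 0.9425 + 0.8366 = 9.5351
CE = e^9.5351 ≈ 13836.98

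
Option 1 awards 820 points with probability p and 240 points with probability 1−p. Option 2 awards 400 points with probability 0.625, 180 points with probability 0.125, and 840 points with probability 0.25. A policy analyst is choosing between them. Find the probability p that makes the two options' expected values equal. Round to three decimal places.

EV(Option 2) = 0.625 × 400 + 0.125 × 180 + 0.25 × 840 = 250 + 22.5 + 210 = 482.5
p·820 + (1−p)·240 = 482.5
580p + 240 = 482.5
p = (482.5 − 240) / 580

p = 0.418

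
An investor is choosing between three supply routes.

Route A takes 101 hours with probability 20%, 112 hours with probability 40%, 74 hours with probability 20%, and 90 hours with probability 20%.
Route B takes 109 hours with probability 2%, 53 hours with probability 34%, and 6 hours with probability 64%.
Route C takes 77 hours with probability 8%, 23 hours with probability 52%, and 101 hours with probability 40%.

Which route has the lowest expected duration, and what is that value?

Route B (24.04 hours)

Route A = 0.2 × 101 + 0.4 × 112 + 0.2 × 74 + 0.2 × 90 = 20.2 + 44.8 + 14.8 + 18 = 97.8
Route B = 0.02 × 109 + 0.34 × 53 + 0.64 × 6 = 2.18 + 18.02 + 3.84 = 24.04
Route C = 0.08 × 77 + 0.52 × 23 + 0.4 × 101 = 6.16 + 11.96 + 40.4 = 58.52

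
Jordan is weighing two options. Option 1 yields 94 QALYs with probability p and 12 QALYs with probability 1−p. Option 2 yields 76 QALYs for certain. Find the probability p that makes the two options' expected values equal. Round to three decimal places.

p = 0.780

p·94 + (1−p)·12 = 76
82p + 12 = 76
p = (76 − 12) / 82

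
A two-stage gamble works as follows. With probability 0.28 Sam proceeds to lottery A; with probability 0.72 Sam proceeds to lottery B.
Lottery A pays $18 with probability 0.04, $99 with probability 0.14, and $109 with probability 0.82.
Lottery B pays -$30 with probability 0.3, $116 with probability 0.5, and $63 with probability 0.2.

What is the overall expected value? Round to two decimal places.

EV(A) = 0.04 × 18 + 0.14 × 99 + 0.82 × 109 = 0.72 + 13.86 + 89.38 = 103.96
EV(B) = 0.3 × (-30) + 0.5 × 116 + 0.2 × 63 = -9 + 58 + 12.6 = 61.6
Overall = 0.28 × 103.96 + 0.72 × 61.6 = 29.1088 + 44.352 = 73.4608

$73.46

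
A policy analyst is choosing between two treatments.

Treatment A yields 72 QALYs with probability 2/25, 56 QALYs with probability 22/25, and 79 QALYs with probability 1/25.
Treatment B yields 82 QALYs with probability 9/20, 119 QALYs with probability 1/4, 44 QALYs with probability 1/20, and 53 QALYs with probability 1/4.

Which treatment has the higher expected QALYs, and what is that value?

Treatment B (82.1 QALYs)

Treatment A = 2/25 × 72 + 22/25 × 56 + 1/25 × 79 = 5.76 + 49.28 + 3.16 = 58.2
Treatment B = 9/20 × 82 + 1/4 × 119 + 1/20 × 44 + 1/4 × 53 = 36.9 + 29.75 + 2.2 + 13.25 = 82.1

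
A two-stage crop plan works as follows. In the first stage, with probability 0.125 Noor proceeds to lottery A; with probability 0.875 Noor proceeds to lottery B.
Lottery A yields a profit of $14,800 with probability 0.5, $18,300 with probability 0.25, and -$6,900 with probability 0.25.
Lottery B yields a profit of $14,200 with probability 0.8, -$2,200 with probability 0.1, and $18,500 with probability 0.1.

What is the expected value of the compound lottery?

EV(A) = 0.5 × 14800 + 0.25 × 18300 + 0.25 × (-6900) = 7400 + 4575 − 1725 = 10250
EV(B) = 0.8 × 14200 + 0.1 × (-2200) + 0.1 × 18500 = 11360 − 220 + 1850 = 12990
Overall = 0.125 × 10250 + 0.875 × 12990 = 1281.25 + 11366.25 = 12647.5

$12,647.50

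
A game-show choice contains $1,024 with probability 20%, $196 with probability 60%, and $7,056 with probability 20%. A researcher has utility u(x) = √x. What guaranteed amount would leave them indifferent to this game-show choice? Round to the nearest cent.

$998.56

E[u] = 0.2·√1024 + 0.6·√196 + 0.2·√7056 = 0.2·32 + 0.6·14 + 0.2·84 = 31.6
CE = (31.6)² = 998.56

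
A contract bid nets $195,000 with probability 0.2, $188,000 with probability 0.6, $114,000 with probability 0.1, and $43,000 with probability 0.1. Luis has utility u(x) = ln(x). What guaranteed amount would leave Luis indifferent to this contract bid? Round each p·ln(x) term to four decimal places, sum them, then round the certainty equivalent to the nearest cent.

$155,437.66

E[u] = 0.2·ln(195000) + 0.6·ln(188000) + 0.1·ln(114000) + 0.1·ln(43000) = 2.4362 + 7.2865 + 1.1644 + 1.0669 = 11.9540
CE = e^11.9540 ≈ 155437.66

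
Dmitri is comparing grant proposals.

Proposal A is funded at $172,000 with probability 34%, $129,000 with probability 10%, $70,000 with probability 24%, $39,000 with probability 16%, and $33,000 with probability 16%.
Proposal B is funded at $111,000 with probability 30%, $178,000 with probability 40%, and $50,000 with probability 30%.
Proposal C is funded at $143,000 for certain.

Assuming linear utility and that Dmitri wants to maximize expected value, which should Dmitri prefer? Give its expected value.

Proposal A = 0.34 × 172000 + 0.1 × 129000 + 0.24 × 70000 + 0.16 × 39000 + 0.16 × 33000 = 58480 + 12900 + 16800 + 6240 + 5280 = 99700
Proposal B = 0.3 × 111000 + 0.4 × 178000 + 0.3 × 50000 = 33300 + 71200 + 15000 = 119500
Proposal C: 143000 (certain)

Proposal C ($143,000)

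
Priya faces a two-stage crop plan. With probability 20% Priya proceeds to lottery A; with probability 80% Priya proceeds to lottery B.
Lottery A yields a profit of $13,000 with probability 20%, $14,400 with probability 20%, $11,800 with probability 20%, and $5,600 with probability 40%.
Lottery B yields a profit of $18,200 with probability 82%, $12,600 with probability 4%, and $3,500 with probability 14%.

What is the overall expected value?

$14,750.40

EV(A) = 0.2 × 13000 + 0.2 × 14400 + 0.2 × 11800 + 0.4 × 5600 = 2600 + 2880 + 2360 + 2240 = 10080
EV(B) = 0.82 × 18200 + 0.04 × 12600 + 0.14 × 3500 = 14924 + 504 + 490 = 15918
Overall = 0.2 × 10080 + 0.8 × 15918 = 2016 + 12734.4 = 14750.4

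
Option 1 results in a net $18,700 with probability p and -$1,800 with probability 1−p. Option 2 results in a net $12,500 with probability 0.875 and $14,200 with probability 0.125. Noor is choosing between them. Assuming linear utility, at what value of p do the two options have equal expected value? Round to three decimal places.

EV(Option 2) = 0.875 × 12500 + 0.125 × 14200 = 10937.5 + 1775 = 12712.5
p·18700 + (1−p)·(-1800) = 12712.5
20500p − 1800 = 12712.5
p = (12712.5 + 1800) / 20500

p = 0.708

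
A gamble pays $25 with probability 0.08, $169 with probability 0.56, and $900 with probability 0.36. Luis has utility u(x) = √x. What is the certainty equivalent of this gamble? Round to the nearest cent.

$341.51

E[u] = 0.08·√25 + 0.56·√169 + 0.36·√900 = 0.08·5 + 0.56·13 + 0.36·30 = 18.48
CE = (18.48)² = 341.5104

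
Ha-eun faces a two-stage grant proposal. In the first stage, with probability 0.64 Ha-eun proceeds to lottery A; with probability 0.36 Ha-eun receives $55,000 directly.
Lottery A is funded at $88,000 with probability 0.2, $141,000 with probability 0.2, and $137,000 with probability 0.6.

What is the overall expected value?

$101,720

EV(A) = 0.2 × 88000 + 0.2 × 141000 + 0.6 × 137000 = 17600 + 28200 + 82200 = 128000
Branch B: 55000 (certain)
Overall = 0.64 × 128000 + 0.36 × 55000 = 81920 + 19800 = 101720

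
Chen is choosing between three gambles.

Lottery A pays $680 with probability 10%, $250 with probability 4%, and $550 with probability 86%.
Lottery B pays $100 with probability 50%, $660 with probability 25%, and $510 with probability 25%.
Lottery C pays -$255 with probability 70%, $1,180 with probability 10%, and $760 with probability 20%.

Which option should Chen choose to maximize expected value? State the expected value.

Lottery A = 0.1 × 680 + 0.04 × 250 + 0.86 × 550 = 68 + 10 + 473 = 551
Lottery B = 0.5 × 100 + 0.25 × 660 + 0.25 × 510 = 50 + 165 + 127.5 = 342.5
Lottery C = 0.7 × (-255) + 0.1 × 1180 + 0.2 × 760 = -178.5 + 118 + 152 = 91.5

Lottery A ($551)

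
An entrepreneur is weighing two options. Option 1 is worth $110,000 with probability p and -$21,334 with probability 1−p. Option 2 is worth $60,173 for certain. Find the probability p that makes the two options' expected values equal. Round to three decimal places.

p·110000 + (1−p)·(-21334) = 60173
131334p − 21334 = 60173
p = (60173 + 21334) / 131334

p = 0.621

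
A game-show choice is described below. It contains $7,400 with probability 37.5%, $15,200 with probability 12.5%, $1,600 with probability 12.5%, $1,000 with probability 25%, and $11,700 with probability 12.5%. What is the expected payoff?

EV = 0.375 × 7400 + 0.125 × 15200 + 0.125 × 1600 + 0.25 × 1000 + 0.125 × 11700 = 2775 + 1900 + 200 + 250 + 1462.5 = 6587.5

$6,587.50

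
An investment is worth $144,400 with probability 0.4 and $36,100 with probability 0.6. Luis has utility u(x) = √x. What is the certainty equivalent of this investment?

$70,756

E[u] = 0.4·√144400 + 0.6·√36100 = 0.4·380 + 0.6·190 = 266
CE = (266)² = 70756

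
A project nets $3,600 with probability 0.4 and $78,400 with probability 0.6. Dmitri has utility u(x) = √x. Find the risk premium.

$11,616

E[u] = 0.4·√3600 + 0.6·√78400 = 0.4·60 + 0.6·280 = 192
CE = (192)² = 36864
Risk premium = EV − CE = 48480 − 36864 = 11616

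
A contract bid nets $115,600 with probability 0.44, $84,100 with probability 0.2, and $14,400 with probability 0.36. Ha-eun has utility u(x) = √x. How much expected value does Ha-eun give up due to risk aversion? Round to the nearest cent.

E[u] = 0.44·√115600 + 0.2·√84100 + 0.36·√14400 = 0.44·340 + 0.2·290 + 0.36·120 = 250.8
CE = (250.8)² = 62900.64
Risk premium = EV − CE = 72868 − 62900.64 = 9967.36

$9,967.36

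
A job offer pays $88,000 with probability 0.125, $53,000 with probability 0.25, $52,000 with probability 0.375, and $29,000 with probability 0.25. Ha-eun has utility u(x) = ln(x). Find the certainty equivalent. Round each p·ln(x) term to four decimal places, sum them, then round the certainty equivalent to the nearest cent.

E[u] = 0.125·ln(88000) + 0.25·ln(53000) + 0.375·ln(52000) + 0.25·ln(29000) = 1.4231 + 2.7195 + 4.0721 + 2.5688 = 10.7835
CE = e^10.7835 ≈ 48218.59

$48,218.59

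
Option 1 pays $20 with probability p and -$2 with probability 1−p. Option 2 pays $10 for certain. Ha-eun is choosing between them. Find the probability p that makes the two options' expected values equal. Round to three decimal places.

p·20 + (1−p)·(-2) = 10
22p − 2 = 10
p = (10 + 2) / 22

p = 0.545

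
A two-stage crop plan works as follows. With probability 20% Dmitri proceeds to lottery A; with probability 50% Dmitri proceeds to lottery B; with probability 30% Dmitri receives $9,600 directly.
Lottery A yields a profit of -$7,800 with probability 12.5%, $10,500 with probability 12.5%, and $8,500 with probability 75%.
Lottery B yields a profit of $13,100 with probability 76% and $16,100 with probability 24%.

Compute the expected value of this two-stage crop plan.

EV(A) = 0.125 × (-7800) + 0.125 × 10500 + 0.75 × 8500 = -975 + 1312.5 + 6375 = 6712.5
EV(B) = 0.76 × 13100 + 0.24 × 16100 = 9956 + 3864 = 13820
Branch C: 9600 (certain)
Overall = 0.2 × 6712.5 + 0.5 × 13820 + 0.3 × 9600 = 1342.5 + 6910 + 2880 = 11132.5

$11,132.50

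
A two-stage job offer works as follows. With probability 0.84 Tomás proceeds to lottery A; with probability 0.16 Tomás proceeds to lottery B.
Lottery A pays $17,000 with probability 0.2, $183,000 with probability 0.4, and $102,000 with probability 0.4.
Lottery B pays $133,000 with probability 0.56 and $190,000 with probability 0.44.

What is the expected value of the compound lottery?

EV(A) = 0.2 × 17000 + 0.4 × 183000 + 0.4 × 102000 = 3400 + 73200 + 40800 = 117400
EV(B) = 0.56 × 133000 + 0.44 × 190000 = 74480 + 83600 = 158080
Overall = 0.84 × 117400 + 0.16 × 158080 = 98616 + 25292.8 = 123908.8

$123,908.80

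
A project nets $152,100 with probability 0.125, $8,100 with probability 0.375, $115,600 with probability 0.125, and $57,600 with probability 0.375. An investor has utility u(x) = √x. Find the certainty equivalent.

E[u] = 0.125·√152100 + 0.375·√8100 + 0.125·√115600 + 0.375·√57600 = 0.125·390 + 0.375·90 + 0.125·340 + 0.375·240 = 215
CE = (215)² = 46225

$46,225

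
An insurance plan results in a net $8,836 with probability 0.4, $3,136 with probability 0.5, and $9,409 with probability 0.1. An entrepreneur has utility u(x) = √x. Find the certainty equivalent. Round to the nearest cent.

$5,670.09

E[u] = 0.4·√8836 + 0.5·√3136 + 0.1·√9409 = 0.4·94 + 0.5·56 + 0.1·97 = 75.3
CE = (75.3)² = 5670.09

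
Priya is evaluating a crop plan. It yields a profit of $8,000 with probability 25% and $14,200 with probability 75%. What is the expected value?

EV = 0.25 × 8000 + 0.75 × 14200 = 2000 + 10650 = 12650

$12,650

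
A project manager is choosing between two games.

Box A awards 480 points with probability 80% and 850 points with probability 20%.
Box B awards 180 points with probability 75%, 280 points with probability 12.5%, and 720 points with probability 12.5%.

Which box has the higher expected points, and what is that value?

Box A (554 points)

Box A = 0.8 × 480 + 0.2 × 850 = 384 + 170 = 554
Box B = 0.75 × 180 + 0.125 × 280 + 0.125 × 720 = 135 + 35 + 90 = 260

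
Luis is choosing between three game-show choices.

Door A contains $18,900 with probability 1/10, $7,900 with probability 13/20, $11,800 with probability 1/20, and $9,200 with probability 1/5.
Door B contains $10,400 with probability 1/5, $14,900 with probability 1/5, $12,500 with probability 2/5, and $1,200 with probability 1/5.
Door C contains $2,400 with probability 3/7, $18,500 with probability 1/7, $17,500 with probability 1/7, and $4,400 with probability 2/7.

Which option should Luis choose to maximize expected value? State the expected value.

Door B ($10,300)

Door A = 1/10 × 18900 + 13/20 × 7900 + 1/20 × 11800 + 1/5 × 9200 = 1890 + 5135 + 590 + 1840 = 9455
Door B = 1/5 × 10400 + 1/5 × 14900 + 2/5 × 12500 + 1/5 × 1200 = 2080 + 2980 + 5000 + 240 = 10300
Door C = 3/7 × 2400 + 1/7 × 18500 + 1/7 × 17500 + 2/7 × 4400 = 1028.5714 + 2642.8571 + 2500 + 1257.1429 = 7428.5714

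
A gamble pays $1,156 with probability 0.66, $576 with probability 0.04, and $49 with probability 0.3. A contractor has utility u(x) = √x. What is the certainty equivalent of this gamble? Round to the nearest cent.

E[u] = 0.66·√1156 + 0.04·√576 + 0.3·√49 = 0.66·34 + 0.04·24 + 0.3·7 = 25.5
CE = (25.5)² = 650.25

$650.25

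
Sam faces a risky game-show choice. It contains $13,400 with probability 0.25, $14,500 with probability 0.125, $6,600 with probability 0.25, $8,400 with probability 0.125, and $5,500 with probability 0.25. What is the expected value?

$9,237.50

EV = 0.25 × 13400 + 0.125 × 14500 + 0.25 × 6600 + 0.125 × 8400 + 0.25 × 5500 = 3350 + 1812.5 + 1650 + 1050 + 1375 = 9237.5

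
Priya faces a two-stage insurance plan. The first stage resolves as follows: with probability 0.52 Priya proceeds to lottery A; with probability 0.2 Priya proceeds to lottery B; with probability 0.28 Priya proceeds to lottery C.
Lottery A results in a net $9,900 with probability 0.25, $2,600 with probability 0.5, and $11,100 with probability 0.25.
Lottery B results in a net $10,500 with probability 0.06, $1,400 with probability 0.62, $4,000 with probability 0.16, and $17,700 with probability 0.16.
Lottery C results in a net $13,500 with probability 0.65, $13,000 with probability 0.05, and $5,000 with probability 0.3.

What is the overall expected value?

$7,459

EV(A) = 0.25 × 9900 + 0.5 × 2600 + 0.25 × 11100 = 2475 + 1300 + 2775 = 6550
EV(B) = 0.06 × 10500 + 0.62 × 1400 + 0.16 × 4000 + 0.16 × 17700 = 630 + 868 + 640 + 2832 = 4970
EV(C) = 0.65 × 13500 + 0.05 × 13000 + 0.3 × 5000 = 8775 + 650 + 1500 = 10925
Overall = 0.52 × 6550 + 0.2 × 4970 + 0.28 × 10925 = 3406 + 994 + 3059 = 7459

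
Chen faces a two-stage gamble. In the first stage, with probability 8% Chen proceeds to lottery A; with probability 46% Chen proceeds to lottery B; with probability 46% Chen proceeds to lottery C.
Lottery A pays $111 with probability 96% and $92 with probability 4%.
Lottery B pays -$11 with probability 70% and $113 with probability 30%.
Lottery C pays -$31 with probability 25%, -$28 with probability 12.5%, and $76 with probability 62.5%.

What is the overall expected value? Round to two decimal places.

EV(A) = 0.96 × 111 + 0.04 × 92 = 106.56 + 3.68 = 110.24
EV(B) = 0.7 × (-11) + 0.3 × 113 = -7.7 + 33.9 = 26.2
EV(C) = 0.25 × (-31) + 0.125 × (-28) + 0.625 × 76 = -7.75 − 3.5 + 47.5 = 36.25
Overall = 0.08 × 110.24 + 0.46 × 26.2 + 0.46 × 36.25 = 8.8192 + 12.052 + 16.675 = 37.5462

$37.55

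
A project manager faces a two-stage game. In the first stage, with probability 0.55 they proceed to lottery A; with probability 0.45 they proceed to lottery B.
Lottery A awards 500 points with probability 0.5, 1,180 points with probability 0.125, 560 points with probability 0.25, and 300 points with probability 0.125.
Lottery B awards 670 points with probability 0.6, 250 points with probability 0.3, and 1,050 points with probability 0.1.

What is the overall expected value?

EV(A) = 0.5 × 500 + 0.125 × 1180 + 0.25 × 560 + 0.125 × 300 = 250 + 147.5 + 140 + 37.5 = 575
EV(B) = 0.6 × 670 + 0.3 × 250 + 0.1 × 1050 = 402 + 75 + 105 = 582
Overall = 0.55 × 575 + 0.45 × 582 = 316.25 + 261.9 = 578.15

578.15 points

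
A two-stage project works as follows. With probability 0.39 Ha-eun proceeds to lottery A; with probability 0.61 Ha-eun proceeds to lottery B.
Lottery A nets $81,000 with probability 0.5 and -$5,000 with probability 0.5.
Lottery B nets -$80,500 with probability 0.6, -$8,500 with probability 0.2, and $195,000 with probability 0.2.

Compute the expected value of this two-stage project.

$8,110

EV(A) = 0.5 × 81000 + 0.5 × (-5000) = 40500 − 2500 = 38000
EV(B) = 0.6 × (-80500) + 0.2 × (-8500) + 0.2 × 195000 = -48300 − 1700 + 39000 = -11000
Overall = 0.39 × 38000 + 0.61 × (-11000) = 14820 − 6710 = 8110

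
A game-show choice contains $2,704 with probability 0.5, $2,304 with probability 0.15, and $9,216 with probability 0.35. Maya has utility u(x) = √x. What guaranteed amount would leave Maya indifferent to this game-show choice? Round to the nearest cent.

E[u] = 0.5·√2704 + 0.15·√2304 + 0.35·√9216 = 0.5·52 + 0.15·48 + 0.35·96 = 66.8
CE = (66.8)² = 4462.24

$4,462.24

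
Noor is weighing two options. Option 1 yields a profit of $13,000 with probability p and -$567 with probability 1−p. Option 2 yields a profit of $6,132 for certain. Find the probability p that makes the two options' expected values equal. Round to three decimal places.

p = 0.494

p·13000 + (1−p)·(-567) = 6132
13567p − 567 = 6132
p = (6132 + 567) / 13567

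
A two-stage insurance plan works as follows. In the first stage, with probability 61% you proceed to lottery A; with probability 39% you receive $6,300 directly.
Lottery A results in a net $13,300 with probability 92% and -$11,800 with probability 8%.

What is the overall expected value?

EV(A) = 0.92 × 13300 + 0.08 × (-11800) = 12236 − 944 = 11292
Branch B: 6300 (certain)
Overall = 0.61 × 11292 + 0.39 × 6300 = 6888.12 + 2457 = 9345.12

$9,345.12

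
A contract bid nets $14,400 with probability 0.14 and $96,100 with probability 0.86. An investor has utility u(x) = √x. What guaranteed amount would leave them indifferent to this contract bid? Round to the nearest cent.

$80,315.56

E[u] = 0.14·√14400 + 0.86·√96100 = 0.14·120 + 0.86·310 = 283.4
CE = (283.4)² = 80315.56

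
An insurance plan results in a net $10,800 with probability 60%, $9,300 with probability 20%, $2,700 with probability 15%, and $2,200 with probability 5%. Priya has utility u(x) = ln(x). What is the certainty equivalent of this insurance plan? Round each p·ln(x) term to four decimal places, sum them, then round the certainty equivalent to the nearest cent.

E[u] = 0.6·ln(10800) + 0.2·ln(9300) + 0.15·ln(2700) + 0.05·ln(2200) = 5.5724 + 1.8276 + 1.1852 + 0.3848 = 8.9700
CE = e^8.9700 ≈ 7863.60

$7,863.60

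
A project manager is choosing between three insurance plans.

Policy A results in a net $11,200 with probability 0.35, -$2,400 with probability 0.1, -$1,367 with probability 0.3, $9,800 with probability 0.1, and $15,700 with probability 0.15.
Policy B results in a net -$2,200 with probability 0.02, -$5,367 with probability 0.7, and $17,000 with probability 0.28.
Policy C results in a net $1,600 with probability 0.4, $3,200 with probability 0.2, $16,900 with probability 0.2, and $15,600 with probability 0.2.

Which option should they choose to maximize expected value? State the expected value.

Policy C ($7,780)

Policy A = 0.35 × 11200 + 0.1 × (-2400) + 0.3 × (-1367) + 0.1 × 9800 + 0.15 × 15700 = 3920 − 240 − 410.1 + 980 + 2355 = 6604.9
Policy B = 0.02 × (-2200) + 0.7 × (-5367) + 0.28 × 17000 = -44 − 3756.9 + 4760 = 959.1
Policy C = 0.4 × 1600 + 0.2 × 3200 + 0.2 × 16900 + 0.2 × 15600 = 640 + 640 + 3380 + 3120 = 7780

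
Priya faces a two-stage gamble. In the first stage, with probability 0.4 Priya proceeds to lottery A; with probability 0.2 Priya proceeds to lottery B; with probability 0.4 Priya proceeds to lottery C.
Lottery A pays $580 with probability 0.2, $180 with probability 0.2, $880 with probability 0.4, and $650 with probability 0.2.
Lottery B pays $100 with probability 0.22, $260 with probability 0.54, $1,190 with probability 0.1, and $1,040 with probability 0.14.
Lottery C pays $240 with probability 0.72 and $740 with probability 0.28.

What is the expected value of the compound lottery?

$491

EV(A) = 0.2 × 580 + 0.2 × 180 + 0.4 × 880 + 0.2 × 650 = 116 + 36 + 352 + 130 = 634
EV(B) = 0.22 × 100 + 0.54 × 260 + 0.1 × 1190 + 0.14 × 1040 = 22 + 140.4 + 119 + 145.6 = 427
EV(C) = 0.72 × 240 + 0.28 × 740 = 172.8 + 207.2 = 380
Overall = 0.4 × 634 + 0.2 × 427 + 0.4 × 380 = 253.6 + 85.4 + 152 = 491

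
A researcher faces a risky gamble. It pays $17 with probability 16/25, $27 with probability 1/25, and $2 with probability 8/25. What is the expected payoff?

EV = 16/25 × 17 + 1/25 × 27 + 8/25 × 2 = 10.88 + 1.08 + 0.64 = 12.6

$12.60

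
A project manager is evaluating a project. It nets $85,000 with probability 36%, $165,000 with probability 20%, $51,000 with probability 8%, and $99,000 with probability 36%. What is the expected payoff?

$103,320

EV = 0.36 × 85000 + 0.2 × 165000 + 0.08 × 51000 + 0.36 × 99000 = 30600 + 33000 + 4080 + 35640 = 103320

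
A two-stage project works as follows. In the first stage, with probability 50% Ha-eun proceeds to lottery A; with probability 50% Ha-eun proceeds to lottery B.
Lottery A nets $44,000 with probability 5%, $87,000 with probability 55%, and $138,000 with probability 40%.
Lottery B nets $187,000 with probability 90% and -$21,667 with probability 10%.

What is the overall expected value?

$135,691.65

EV(A) = 0.05 × 44000 + 0.55 × 87000 + 0.4 × 138000 = 2200 + 47850 + 55200 = 105250
EV(B) = 0.9 × 187000 + 0.1 × (-21667) = 168300 − 2166.7 = 166133.3
Overall = 0.5 × 105250 + 0.5 × 166133.3 = 52625 + 83066.65 = 135691.65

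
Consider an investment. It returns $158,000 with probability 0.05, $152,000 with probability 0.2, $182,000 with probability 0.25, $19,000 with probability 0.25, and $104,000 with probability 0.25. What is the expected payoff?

$114,550

EV = 0.05 × 158000 + 0.2 × 152000 + 0.25 × 182000 + 0.25 × 19000 + 0.25 × 104000 = 7900 + 30400 + 45500 + 4750 + 26000 = 114550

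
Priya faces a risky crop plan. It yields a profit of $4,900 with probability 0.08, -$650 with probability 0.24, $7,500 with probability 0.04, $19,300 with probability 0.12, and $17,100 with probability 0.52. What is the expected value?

EV = 0.08 × 4900 + 0.24 × (-650) + 0.04 × 7500 + 0.12 × 19300 + 0.52 × 17100 = 392 − 156 + 300 + 2316 + 8892 = 11744

$11,744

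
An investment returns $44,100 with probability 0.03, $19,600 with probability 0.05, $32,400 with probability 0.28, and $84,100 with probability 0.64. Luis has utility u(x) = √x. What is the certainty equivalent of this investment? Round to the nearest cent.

E[u] = 0.03·√44100 + 0.05·√19600 + 0.28·√32400 + 0.64·√84100 = 0.03·210 + 0.05·140 + 0.28·180 + 0.64·290 = 249.3
CE = (249.3)² = 62150.49

$62,150.49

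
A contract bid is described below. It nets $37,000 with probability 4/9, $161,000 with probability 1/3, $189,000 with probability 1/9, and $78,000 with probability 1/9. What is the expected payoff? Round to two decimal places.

EV = 4/9 × 37000 + 1/3 × 161000 + 1/9 × 189000 + 1/9 × 78000 = 16444.4444 + 53666.6667 + 21000 + 8666.6667 = 99777.7778

$99,777.78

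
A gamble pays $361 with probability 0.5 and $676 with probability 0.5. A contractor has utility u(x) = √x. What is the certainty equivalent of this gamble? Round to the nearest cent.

$506.25

E[u] = 0.5·√361 + 0.5·√676 = 0.5·19 + 0.5·26 = 22.5
CE = (22.5)² = 506.25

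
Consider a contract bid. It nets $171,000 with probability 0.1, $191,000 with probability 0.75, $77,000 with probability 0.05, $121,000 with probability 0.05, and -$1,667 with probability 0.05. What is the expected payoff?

EV = 0.1 × 171000 + 0.75 × 191000 + 0.05 × 77000 + 0.05 × 121000 + 0.05 × (-1667) = 17100 + 143250 + 3850 + 6050 − 83.35 = 170166.65

$170,166.65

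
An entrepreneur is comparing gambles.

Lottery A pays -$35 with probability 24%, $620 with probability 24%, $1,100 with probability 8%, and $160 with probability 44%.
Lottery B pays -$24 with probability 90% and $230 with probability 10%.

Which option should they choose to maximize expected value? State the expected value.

Lottery A = 0.24 × (-35) + 0.24 × 620 + 0.08 × 1100 + 0.44 × 160 = -8.4 + 148.8 + 88 + 70.4 = 298.8
Lottery B = 0.9 × (-24) + 0.1 × 230 = -21.6 + 23 = 1.4

Lottery A ($298.80)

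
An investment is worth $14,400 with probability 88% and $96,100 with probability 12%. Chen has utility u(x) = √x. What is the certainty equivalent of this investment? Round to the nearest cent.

E[u] = 0.88·√14400 + 0.12·√96100 = 0.88·120 + 0.12·310 = 142.8
CE = (142.8)² = 20391.84

$20,391.84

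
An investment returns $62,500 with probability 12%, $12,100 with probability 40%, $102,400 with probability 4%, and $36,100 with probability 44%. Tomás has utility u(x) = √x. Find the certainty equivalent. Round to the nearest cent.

$29,036.16

E[u] = 0.12·√62500 + 0.4·√12100 + 0.04·√102400 + 0.44·√36100 = 0.12·250 + 0.4·110 + 0.04·320 + 0.44·190 = 170.4
CE = (170.4)² = 29036.16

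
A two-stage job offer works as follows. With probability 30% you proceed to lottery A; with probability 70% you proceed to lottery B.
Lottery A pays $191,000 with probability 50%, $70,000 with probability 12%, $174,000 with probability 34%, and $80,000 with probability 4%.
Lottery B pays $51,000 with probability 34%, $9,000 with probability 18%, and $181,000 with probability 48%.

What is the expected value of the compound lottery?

EV(A) = 0.5 × 191000 + 0.12 × 70000 + 0.34 × 174000 + 0.04 × 80000 = 95500 + 8400 + 59160 + 3200 = 166260
EV(B) = 0.34 × 51000 + 0.18 × 9000 + 0.48 × 181000 = 17340 + 1620 + 86880 = 105840
Overall = 0.3 × 166260 + 0.7 × 105840 = 49878 + 74088 = 123966

$123,966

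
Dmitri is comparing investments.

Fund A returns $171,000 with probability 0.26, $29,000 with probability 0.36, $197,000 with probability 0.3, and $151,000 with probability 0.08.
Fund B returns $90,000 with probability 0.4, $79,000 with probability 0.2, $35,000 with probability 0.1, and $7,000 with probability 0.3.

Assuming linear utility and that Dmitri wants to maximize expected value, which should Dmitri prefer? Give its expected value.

Fund A ($126,080)

Fund A = 0.26 × 171000 + 0.36 × 29000 + 0.3 × 197000 + 0.08 × 151000 = 44460 + 10440 + 59100 + 12080 = 126080
Fund B = 0.4 × 90000 + 0.2 × 79000 + 0.1 × 35000 + 0.3 × 7000 = 36000 + 15800 + 3500 + 2100 = 57400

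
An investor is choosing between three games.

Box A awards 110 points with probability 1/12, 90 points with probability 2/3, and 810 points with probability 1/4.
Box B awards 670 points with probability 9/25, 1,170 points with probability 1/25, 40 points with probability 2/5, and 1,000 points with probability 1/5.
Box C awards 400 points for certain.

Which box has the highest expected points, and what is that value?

Box A = 1/12 × 110 + 2/3 × 90 + 1/4 × 810 = 9.1667 + 60 + 202.5 = 271.6667
Box B = 9/25 × 670 + 1/25 × 1170 + 2/5 × 40 + 1/5 × 1000 = 241.2 + 46.8 + 16 + 200 = 504
Box C: 400 (certain)

Box B (504 points)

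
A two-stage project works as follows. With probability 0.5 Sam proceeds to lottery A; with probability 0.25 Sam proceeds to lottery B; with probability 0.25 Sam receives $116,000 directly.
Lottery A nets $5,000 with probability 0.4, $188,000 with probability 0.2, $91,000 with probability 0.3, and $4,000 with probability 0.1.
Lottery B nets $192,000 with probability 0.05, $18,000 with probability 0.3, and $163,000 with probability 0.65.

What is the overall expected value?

$92,887.50

EV(A) = 0.4 × 5000 + 0.2 × 188000 + 0.3 × 91000 + 0.1 × 4000 = 2000 + 37600 + 27300 + 400 = 67300
EV(B) = 0.05 × 192000 + 0.3 × 18000 + 0.65 × 163000 = 9600 + 5400 + 105950 = 120950
Branch C: 116000 (certain)
Overall = 0.5 × 67300 + 0.25 × 120950 + 0.25 × 116000 = 33650 + 30237.5 + 29000 = 92887.5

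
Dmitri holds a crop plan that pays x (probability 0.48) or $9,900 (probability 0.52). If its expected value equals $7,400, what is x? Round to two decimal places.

0.48·x + 0.52·9900 = 7400
0.48·x = 7400 − 5148 = 2252
x = 2252 / 0.48 = 4691.6667

x = $4,691.67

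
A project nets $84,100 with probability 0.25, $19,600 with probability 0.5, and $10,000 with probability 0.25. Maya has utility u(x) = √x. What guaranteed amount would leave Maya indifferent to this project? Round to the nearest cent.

$28,056.25

E[u] = 0.25·√84100 + 0.5·√19600 + 0.25·√10000 = 0.25·290 + 0.5·140 + 0.25·100 = 167.5
CE = (167.5)² = 28056.25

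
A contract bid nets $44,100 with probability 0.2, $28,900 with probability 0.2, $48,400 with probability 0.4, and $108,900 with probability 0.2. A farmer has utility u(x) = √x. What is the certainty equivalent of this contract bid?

E[u] = 0.2·√44100 + 0.2·√28900 + 0.4·√48400 + 0.2·√108900 = 0.2·210 + 0.2·170 + 0.4·220 + 0.2·330 = 230
CE = (230)² = 52900

$52,900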